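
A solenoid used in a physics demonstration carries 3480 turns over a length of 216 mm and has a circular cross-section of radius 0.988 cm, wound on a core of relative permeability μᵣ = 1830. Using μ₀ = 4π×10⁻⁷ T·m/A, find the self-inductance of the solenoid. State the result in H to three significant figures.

L ≈ 39.5 H

A = πr² = π(9.880×10^-3 m)² = 3.067×10^-4 m².
For a long solenoid, L = μ₀μᵣN²A/ℓ.
L = (4π×10⁻⁷)(1830)(3480)²(3.067×10^-4)/(0.216 m) = 39.54 H.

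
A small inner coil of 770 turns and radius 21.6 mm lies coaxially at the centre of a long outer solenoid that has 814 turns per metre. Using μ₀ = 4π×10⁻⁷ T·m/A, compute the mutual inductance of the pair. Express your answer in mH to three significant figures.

M ≈ 1.15 mH

The outer solenoid produces a uniform field B₁ = μ₀n₁I₁ across the inner coil,
so the flux linkage is N₂Φ = N₂B₁A₂ = μ₀n₁N₂A₂·I₁, giving M = μ₀n₁N₂A₂.
A₂ = πr² = π(2.160×10^-2 m)² = 1.466×10^-3 m².
M = (4π×10⁻⁷)(814)(770)(1.466×10^-3) = 1.154×10^-3 H.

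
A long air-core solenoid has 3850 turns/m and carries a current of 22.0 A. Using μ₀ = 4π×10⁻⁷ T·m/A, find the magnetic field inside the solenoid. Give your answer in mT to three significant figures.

Inside a long solenoid, B = μ₀nI.
B = (4π×10⁻⁷)(3.850×10^3 m⁻¹)(22.0 A) = 0.1064 T.

B ≈ 106 mT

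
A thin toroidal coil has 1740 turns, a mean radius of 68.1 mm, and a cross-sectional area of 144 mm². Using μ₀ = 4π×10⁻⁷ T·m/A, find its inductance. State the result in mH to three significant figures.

L ≈ 1.28 mH

For a thin toroid, L = μ₀N²A/(2πR).
L = (4π×10⁻⁷)(1740)²(1.440×10^-4) / (2π×6.810×10^-2 m) = 1.280×10^-3 H.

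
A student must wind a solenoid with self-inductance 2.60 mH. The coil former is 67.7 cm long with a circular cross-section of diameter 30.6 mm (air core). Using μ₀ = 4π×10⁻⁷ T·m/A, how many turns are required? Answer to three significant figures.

A = π(d/2)² = π(1.530×10^-2 m)² = 7.354×10^-4 m².
From L = μ₀N²A/ℓ, N = √(Lℓ / (μ₀A)).
N = √[(2.600×10^-3)(0.677) / ((4π×10⁻⁷)×7.354×10^-4)] = √(1.9047×10^6) ≈ 1380.1.

N ≈ 1380 turns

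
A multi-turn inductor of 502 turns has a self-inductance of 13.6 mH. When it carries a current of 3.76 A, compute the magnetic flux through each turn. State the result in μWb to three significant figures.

Φ_B ≈ 102 μWb

From L = NΦ_B/I, the flux per turn is Φ_B = LI/N.
Φ_B = (1.360×10^-2 H)(3.76 A)/502 = 1.019×10^-4 Wb.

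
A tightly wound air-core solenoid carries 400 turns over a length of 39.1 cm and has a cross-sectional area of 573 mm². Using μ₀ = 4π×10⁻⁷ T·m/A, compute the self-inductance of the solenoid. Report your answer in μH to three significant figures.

A = 573 mm² = 5.730×10^-4 m².
For a long solenoid, L = μ₀N²A/ℓ.
L = (4π×10⁻⁷)(400)²(5.730×10^-4)/(0.391 m) = 2.947×10^-4 H.

L ≈ 295 μH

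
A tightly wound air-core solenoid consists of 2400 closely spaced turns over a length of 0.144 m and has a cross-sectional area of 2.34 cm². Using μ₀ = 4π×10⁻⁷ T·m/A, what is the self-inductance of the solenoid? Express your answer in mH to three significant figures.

L ≈ 11.8 mH

A = 2.34 cm² = 2.340×10^-4 m².
For a long solenoid, L = μ₀N²A/ℓ.
L = (4π×10⁻⁷)(2400)²(2.340×10^-4)/(0.144 m) = 1.176×10^-2 H.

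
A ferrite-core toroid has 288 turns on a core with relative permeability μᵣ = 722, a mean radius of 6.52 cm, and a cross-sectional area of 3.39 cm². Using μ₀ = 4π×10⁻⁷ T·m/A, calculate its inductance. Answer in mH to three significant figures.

For a thin toroid, L = μ₀μᵣN²A/(2πR).
L = (4π×10⁻⁷)(722)(288)²(3.390×10^-4) / (2π×6.520×10^-2 m) = 6.227×10^-2 H.

L ≈ 62.3 mH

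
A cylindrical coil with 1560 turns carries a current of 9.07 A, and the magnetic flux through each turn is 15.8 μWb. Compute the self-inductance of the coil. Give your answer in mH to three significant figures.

Self-inductance is defined by L = NΦ_B/I (flux linkage over current).
L = (1560)(1.580×10^-5 Wb)/(9.07 A) = 2.718×10^-3 H.

L ≈ 2.72 mH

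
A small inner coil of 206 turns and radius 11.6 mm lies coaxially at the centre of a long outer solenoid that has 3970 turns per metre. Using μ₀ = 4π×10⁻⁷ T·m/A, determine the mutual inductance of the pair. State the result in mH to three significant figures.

M ≈ 0.434 mH

The outer solenoid produces a uniform field B₁ = μ₀n₁I₁ across the inner coil,
so the flux linkage is N₂Φ = N₂B₁A₂ = μ₀n₁N₂A₂·I₁, giving M = μ₀n₁N₂A₂.
A₂ = πr² = π(1.160×10^-2 m)² = 4.227×10^-4 m².
M = (4π×10⁻⁷)(3970)(206)(4.227×10^-4) = 4.344×10^-4 H.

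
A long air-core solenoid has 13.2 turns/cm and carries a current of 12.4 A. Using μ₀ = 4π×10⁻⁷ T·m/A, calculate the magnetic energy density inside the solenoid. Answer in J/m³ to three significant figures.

B = μ₀nI = (4π×10⁻⁷)(1.320×10^3)(12.4) = 2.057×10^-2 T.
u = B²/(2μ₀) = (2.057×10^-2)²/(2×4π×10⁻⁷) = 168.3 J/m³.

u ≈ 168 J/m³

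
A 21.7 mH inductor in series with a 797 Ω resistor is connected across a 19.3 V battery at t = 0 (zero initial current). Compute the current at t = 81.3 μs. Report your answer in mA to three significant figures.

I ≈ 23.0 mA

τ = L/R = 2.170×10^-2/797 = 2.723×10^-5 s; final current I_∞ = ε/R = 19.3/797 = 2.422×10^-2 A.
I(t) = I_∞(1 − e^(−t/τ)) with t/τ = 2.986.
I = (2.422×10^-2)(1 − e^(−2.986)) = 2.299×10^-2 A.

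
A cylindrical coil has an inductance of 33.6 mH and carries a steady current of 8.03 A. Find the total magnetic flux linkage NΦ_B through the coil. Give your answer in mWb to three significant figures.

From L = NΦ_B/I, the flux linkage is NΦ_B = LI.
NΦ_B = (3.360×10^-2 H)(8.03 A) = 0.2698 Wb.

NΦ_B ≈ 270 mWb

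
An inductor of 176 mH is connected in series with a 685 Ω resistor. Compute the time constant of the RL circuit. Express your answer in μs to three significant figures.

τ = L/R = (0.176 H)/(685 Ω) = 2.569×10^-4 s.

τ ≈ 257 μs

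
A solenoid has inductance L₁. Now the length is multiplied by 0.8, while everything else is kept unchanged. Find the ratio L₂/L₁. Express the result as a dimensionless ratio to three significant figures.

For a solenoid, L ∝ μᵣN²A/ℓ.
L₂/L₁ = (0.8)^-1 = 1.25.

L₂/L₁ = 1.25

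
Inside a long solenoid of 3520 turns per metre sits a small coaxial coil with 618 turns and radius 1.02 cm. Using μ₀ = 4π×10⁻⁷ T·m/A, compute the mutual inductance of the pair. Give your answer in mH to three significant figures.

M ≈ 0.893 mH

The outer solenoid produces a uniform field B₁ = μ₀n₁I₁ across the inner coil,
so the flux linkage is N₂Φ = N₂B₁A₂ = μ₀n₁N₂A₂·I₁, giving M = μ₀n₁N₂A₂.
A₂ = πr² = π(1.020×10^-2 m)² = 3.269×10^-4 m².
M = (4π×10⁻⁷)(3520)(618)(3.269×10^-4) = 8.9349×10^-4 H.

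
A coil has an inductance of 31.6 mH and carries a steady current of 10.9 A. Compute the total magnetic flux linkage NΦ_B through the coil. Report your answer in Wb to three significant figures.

From L = NΦ_B/I, the flux linkage is NΦ_B = LI.
NΦ_B = (3.160×10^-2 H)(10.9 A) = 0.3444 Wb.

NΦ_B ≈ 0.344 Wb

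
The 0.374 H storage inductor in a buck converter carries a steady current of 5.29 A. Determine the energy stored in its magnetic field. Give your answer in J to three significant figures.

U ≈ 5.23 J

Stored magnetic energy: U = ½LI².
U = ½(0.374 H)(5.29 A)² = 5.233 J.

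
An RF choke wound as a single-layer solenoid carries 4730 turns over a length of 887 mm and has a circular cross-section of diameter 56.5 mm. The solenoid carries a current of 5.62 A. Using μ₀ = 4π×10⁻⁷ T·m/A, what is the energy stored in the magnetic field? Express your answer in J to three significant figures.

U ≈ 1.25 J

A = π(d/2)² = π(2.825×10^-2 m)² = 2.507×10^-3 m².
L = μ₀N²A/ℓ = (4π×10⁻⁷)(4730)²(2.507×10^-3)/(0.887) = 7.947×10^-2 H.
U = ½LI² = ½(7.947×10^-2)(5.62)² = 1.25498 J.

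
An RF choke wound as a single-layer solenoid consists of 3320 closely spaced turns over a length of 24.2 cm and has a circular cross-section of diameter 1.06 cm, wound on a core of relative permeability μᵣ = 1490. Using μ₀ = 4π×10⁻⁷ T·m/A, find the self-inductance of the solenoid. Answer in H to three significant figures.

L ≈ 7.53 H

A = π(d/2)² = π(5.300×10^-3 m)² = 8.8247×10^-5 m².
For a long solenoid, L = μ₀μᵣN²A/ℓ.
L = (4π×10⁻⁷)(1490)(3320)²(8.8247×10^-5)/(0.242 m) = 7.526 H.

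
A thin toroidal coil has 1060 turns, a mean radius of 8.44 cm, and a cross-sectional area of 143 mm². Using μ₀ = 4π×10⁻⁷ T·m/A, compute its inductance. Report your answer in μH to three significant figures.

L ≈ 381 μH

For a thin toroid, L = μ₀N²A/(2πR).
L = (4π×10⁻⁷)(1060)²(1.430×10^-4) / (2π×8.440×10^-2 m) = 3.807×10^-4 H.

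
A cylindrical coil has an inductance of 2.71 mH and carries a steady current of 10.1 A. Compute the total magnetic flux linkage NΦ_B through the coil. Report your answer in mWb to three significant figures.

NΦ_B ≈ 27.4 mWb

From L = NΦ_B/I, the flux linkage is NΦ_B = LI.
NΦ_B = (2.710×10^-3 H)(10.1 A) = 2.737×10^-2 Wb.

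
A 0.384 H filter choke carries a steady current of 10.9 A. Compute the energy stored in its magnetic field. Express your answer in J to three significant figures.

Stored magnetic energy: U = ½LI².
U = ½(0.384 H)(10.9 A)² = 22.81 J.

U ≈ 22.8 J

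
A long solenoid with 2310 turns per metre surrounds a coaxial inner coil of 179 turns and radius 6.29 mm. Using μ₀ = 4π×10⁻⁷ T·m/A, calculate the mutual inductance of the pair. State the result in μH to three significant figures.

The outer solenoid produces a uniform field B₁ = μ₀n₁I₁ across the inner coil,
so the flux linkage is N₂Φ = N₂B₁A₂ = μ₀n₁N₂A₂·I₁, giving M = μ₀n₁N₂A₂.
A₂ = πr² = π(6.290×10^-3 m)² = 1.243×10^-4 m².
M = (4π×10⁻⁷)(2310)(179)(1.243×10^-4) = 6.458×10^-5 H.

M ≈ 64.6 μH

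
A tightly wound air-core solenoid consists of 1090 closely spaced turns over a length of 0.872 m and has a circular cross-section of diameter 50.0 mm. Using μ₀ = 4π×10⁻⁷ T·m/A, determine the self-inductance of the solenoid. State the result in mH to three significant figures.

L ≈ 3.36 mH

A = π(d/2)² = π(2.500×10^-2 m)² = 1.963×10^-3 m².
For a long solenoid, L = μ₀N²A/ℓ.
L = (4π×10⁻⁷)(1090)²(1.963×10^-3)/(0.872 m) = 3.362×10^-3 H.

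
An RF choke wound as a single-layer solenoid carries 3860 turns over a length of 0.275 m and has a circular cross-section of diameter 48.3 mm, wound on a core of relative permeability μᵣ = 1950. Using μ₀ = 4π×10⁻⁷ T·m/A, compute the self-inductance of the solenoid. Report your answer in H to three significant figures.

A = π(d/2)² = π(2.415×10^-2 m)² = 1.832×10^-3 m².
For a long solenoid, L = μ₀μᵣN²A/ℓ.
L = (4π×10⁻⁷)(1950)(3860)²(1.832×10^-3)/(0.275 m) = 243.3 H.

L ≈ 243 H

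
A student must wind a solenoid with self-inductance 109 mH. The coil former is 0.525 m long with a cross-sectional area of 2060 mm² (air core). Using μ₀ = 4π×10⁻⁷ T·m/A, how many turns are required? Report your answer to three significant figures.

A = 2060 mm² = 2.060×10^-3 m².
From L = μ₀N²A/ℓ, N = √(Lℓ / (μ₀A)).
N = √[(0.109)(0.525) / ((4π×10⁻⁷)×2.060×10^-3)] = √(2.211×10^7) ≈ 4701.7.

N ≈ 4700 turns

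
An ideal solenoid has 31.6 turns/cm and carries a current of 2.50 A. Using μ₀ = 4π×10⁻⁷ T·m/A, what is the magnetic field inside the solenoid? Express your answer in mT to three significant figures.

B ≈ 9.93 mT

Inside a long solenoid, B = μ₀nI.
B = (4π×10⁻⁷)(3.160×10^3 m⁻¹)(2.50 A) = 9.927×10^-3 T.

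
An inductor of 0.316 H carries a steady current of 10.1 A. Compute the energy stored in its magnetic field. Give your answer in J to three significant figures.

Stored magnetic energy: U = ½LI².
U = ½(0.316 H)(10.1 A)² = 16.12 J.

U ≈ 16.1 J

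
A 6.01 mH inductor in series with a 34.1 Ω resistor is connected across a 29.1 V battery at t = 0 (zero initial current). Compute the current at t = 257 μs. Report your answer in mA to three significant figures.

I ≈ 655 mA

τ = L/R = 6.010×10^-3/34.1 = 1.762×10^-4 s; final current I_∞ = ε/R = 29.1/34.1 = 0.8534 A.
I(t) = I_∞(1 − e^(−t/τ)) with t/τ = 1.458.
I = (0.8534)(1 − e^(−1.458)) = 0.6548 A.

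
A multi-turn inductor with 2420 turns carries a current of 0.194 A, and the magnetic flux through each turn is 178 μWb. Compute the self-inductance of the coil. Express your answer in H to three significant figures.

L ≈ 2.22 H

Self-inductance is defined by L = NΦ_B/I (flux linkage over current).
L = (2420)(1.780×10^-4 Wb)/(0.194 A) = 2.22 H.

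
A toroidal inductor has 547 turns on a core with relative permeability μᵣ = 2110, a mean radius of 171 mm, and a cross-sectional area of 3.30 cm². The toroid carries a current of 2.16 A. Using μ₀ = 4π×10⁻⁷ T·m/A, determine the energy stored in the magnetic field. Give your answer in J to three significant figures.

U ≈ 0.568 J

L = μ₀μᵣN²A/(2πR) = (4π×10⁻⁷)(2110)(547)²(3.300×10^-4)/(2π×0.171) = 0.2437 H.
U = ½LI² = ½(0.2437)(2.16)² = 0.5684 J.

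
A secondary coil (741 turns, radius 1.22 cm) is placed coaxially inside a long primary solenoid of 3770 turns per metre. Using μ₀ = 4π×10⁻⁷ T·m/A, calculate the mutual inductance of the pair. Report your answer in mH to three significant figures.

M ≈ 1.64 mH

The outer solenoid produces a uniform field B₁ = μ₀n₁I₁ across the inner coil,
so the flux linkage is N₂Φ = N₂B₁A₂ = μ₀n₁N₂A₂·I₁, giving M = μ₀n₁N₂A₂.
A₂ = πr² = π(1.220×10^-2 m)² = 4.676×10^-4 m².
M = (4π×10⁻⁷)(3770)(741)(4.676×10^-4) = 1.641×10^-3 H.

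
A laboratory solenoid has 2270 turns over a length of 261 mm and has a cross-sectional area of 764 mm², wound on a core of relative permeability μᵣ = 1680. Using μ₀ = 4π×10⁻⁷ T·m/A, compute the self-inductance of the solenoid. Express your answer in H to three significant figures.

L ≈ 31.8 H

A = 764 mm² = 7.640×10^-4 m².
For a long solenoid, L = μ₀μᵣN²A/ℓ.
L = (4π×10⁻⁷)(1680)(2270)²(7.640×10^-4)/(0.261 m) = 31.84 H.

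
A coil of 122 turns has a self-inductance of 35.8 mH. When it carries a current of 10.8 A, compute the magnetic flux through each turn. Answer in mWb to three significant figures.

From L = NΦ_B/I, the flux per turn is Φ_B = LI/N.
Φ_B = (3.580×10^-2 H)(10.8 A)/122 = 3.169×10^-3 Wb.

Φ_B ≈ 3.17 mWb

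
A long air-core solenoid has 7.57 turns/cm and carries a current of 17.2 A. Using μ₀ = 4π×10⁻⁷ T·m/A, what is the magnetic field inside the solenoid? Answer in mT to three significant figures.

Inside a long solenoid, B = μ₀nI.
B = (4π×10⁻⁷)(757 m⁻¹)(17.2 A) = 1.636×10^-2 T.

B ≈ 16.4 mT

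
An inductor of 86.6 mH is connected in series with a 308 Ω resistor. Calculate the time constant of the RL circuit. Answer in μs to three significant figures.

τ = L/R = (8.660×10^-2 H)/(308 Ω) = 2.812×10^-4 s.

τ ≈ 281 μs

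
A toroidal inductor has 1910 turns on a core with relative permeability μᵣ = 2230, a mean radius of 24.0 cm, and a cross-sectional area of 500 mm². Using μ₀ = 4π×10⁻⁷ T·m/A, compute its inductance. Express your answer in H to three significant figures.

L ≈ 3.39 H

For a thin toroid, L = μ₀μᵣN²A/(2πR).
L = (4π×10⁻⁷)(2230)(1910)²(5.000×10^-4) / (2π×0.24 m) = 3.39 H.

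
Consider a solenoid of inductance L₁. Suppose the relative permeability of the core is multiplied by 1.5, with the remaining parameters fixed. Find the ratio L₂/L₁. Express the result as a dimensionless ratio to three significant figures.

For a solenoid, L ∝ μᵣN²A/ℓ.
L₂/L₁ = (1.5) = 1.50.

L₂/L₁ = 1.50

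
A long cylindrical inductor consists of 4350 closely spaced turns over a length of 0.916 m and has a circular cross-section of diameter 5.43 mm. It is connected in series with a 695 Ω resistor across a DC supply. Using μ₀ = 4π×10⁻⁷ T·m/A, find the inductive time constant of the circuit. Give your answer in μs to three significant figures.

A = π(d/2)² = π(2.715×10^-3 m)² = 2.316×10^-5 m².
L = μ₀N²A/ℓ = (4π×10⁻⁷)(4350)²(2.316×10^-5)/(0.916) = 6.011×10^-4 H.
τ = L/R = (6.011×10^-4)/(695) = 8.650×10^-7 s.

τ ≈ 0.865 μs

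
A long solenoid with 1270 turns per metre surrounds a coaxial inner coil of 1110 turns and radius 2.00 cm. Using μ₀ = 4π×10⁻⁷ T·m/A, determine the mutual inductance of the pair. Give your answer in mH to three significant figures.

M ≈ 2.23 mH

The outer solenoid produces a uniform field B₁ = μ₀n₁I₁ across the inner coil,
so the flux linkage is N₂Φ = N₂B₁A₂ = μ₀n₁N₂A₂·I₁, giving M = μ₀n₁N₂A₂.
A₂ = πr² = π(2.000×10^-2 m)² = 1.257×10^-3 m².
M = (4π×10⁻⁷)(1270)(1110)(1.257×10^-3) = 2.226×10^-3 H.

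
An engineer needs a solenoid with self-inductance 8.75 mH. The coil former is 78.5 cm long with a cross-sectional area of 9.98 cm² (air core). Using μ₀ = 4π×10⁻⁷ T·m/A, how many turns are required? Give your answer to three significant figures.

A = 9.98 cm² = 9.980×10^-4 m².
From L = μ₀N²A/ℓ, N = √(Lℓ / (μ₀A)).
N = √[(8.750×10^-3)(0.785) / ((4π×10⁻⁷)×9.980×10^-4)] = √(5.477×10^6) ≈ 2340.3.

N ≈ 2340 turns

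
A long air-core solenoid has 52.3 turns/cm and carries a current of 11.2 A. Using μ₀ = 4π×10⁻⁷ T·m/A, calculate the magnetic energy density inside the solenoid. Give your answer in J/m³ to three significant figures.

B = μ₀nI = (4π×10⁻⁷)(5.230×10^3)(11.2) = 7.361×10^-2 T.
u = B²/(2μ₀) = (7.361×10^-2)²/(2×4π×10⁻⁷) = 2.156×10^3 J/m³.

u ≈ 2160 J/m³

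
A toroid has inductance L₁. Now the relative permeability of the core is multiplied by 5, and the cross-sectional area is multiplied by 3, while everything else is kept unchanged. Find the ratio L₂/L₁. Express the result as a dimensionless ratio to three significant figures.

L₂/L₁ = 15.0

For a toroid, L ∝ μᵣN²A/R.
L₂/L₁ = (5) × (3) = 15.0.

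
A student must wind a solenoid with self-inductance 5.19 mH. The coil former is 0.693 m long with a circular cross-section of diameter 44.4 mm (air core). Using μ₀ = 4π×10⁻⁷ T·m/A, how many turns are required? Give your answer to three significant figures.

N ≈ 1360 turns

A = π(d/2)² = π(2.220×10^-2 m)² = 1.548×10^-3 m².
From L = μ₀N²A/ℓ, N = √(Lℓ / (μ₀A)).
N = √[(5.190×10^-3)(0.693) / ((4π×10⁻⁷)×1.548×10^-3)] = √(1.849×10^6) ≈ 1359.6.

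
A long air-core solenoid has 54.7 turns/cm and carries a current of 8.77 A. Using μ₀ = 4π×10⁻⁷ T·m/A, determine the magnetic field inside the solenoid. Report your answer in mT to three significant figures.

Inside a long solenoid, B = μ₀nI.
B = (4π×10⁻⁷)(5.470×10^3 m⁻¹)(8.77 A) = 6.028×10^-2 T.

B ≈ 60.3 mT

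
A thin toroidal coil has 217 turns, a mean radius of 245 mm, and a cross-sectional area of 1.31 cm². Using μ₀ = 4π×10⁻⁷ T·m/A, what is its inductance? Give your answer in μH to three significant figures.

L ≈ 5.04 μH

For a thin toroid, L = μ₀N²A/(2πR).
L = (4π×10⁻⁷)(217)²(1.310×10^-4) / (2π×0.245 m) = 5.036×10^-6 H.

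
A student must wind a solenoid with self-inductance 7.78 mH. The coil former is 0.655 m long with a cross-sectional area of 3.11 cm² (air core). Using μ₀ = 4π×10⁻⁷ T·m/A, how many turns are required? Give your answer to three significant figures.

N ≈ 3610 turns

A = 3.11 cm² = 3.110×10^-4 m².
From L = μ₀N²A/ℓ, N = √(Lℓ / (μ₀A)).
N = √[(7.780×10^-3)(0.655) / ((4π×10⁻⁷)×3.110×10^-4)] = √(1.304×10^7) ≈ 3611.0.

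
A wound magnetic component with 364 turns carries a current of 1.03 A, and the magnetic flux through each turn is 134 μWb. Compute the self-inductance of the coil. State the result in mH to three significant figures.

L ≈ 47.4 mH

Self-inductance is defined by L = NΦ_B/I (flux linkage over current).
L = (364)(1.340×10^-4 Wb)/(1.03 A) = 4.736×10^-2 H.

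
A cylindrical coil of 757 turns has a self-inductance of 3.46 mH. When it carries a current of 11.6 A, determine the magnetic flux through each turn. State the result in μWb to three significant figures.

Φ_B ≈ 53.0 μWb

From L = NΦ_B/I, the flux per turn is Φ_B = LI/N.
Φ_B = (3.460×10^-3 H)(11.6 A)/757 = 5.302×10^-5 Wb.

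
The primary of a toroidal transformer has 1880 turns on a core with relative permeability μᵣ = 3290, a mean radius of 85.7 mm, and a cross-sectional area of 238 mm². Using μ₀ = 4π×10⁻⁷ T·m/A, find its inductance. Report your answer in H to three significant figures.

For a thin toroid, L = μ₀μᵣN²A/(2πR).
L = (4π×10⁻⁷)(3290)(1880)²(2.380×10^-4) / (2π×8.570×10^-2 m) = 6.459 H.

L ≈ 6.46 H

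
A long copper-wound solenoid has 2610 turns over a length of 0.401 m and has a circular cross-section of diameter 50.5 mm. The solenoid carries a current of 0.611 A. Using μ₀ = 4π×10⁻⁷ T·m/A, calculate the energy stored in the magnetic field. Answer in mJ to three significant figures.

A = π(d/2)² = π(2.525×10^-2 m)² = 2.003×10^-3 m².
L = μ₀N²A/ℓ = (4π×10⁻⁷)(2610)²(2.003×10^-3)/(0.401) = 4.276×10^-2 H.
U = ½LI² = ½(4.276×10^-2)(0.611)² = 7.981×10^-3 J.

U ≈ 7.98 mJ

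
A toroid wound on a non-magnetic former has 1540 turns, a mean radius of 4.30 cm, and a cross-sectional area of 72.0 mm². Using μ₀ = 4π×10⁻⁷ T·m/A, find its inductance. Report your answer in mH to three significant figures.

For a thin toroid, L = μ₀N²A/(2πR).
L = (4π×10⁻⁷)(1540)²(7.200×10^-5) / (2π×4.300×10^-2 m) = 7.942×10^-4 H.

L ≈ 0.794 mH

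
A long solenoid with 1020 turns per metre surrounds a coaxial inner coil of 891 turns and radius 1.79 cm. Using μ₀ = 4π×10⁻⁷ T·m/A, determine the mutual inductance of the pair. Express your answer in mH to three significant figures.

M ≈ 1.15 mH

The outer solenoid produces a uniform field B₁ = μ₀n₁I₁ across the inner coil,
so the flux linkage is N₂Φ = N₂B₁A₂ = μ₀n₁N₂A₂·I₁, giving M = μ₀n₁N₂A₂.
A₂ = πr² = π(1.790×10^-2 m)² = 1.007×10^-3 m².
M = (4π×10⁻⁷)(1020)(891)(1.007×10^-3) = 1.150×10^-3 H.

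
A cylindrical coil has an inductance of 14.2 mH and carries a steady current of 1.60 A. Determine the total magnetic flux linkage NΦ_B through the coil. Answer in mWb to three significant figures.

NΦ_B ≈ 22.7 mWb

From L = NΦ_B/I, the flux linkage is NΦ_B = LI.
NΦ_B = (1.420×10^-2 H)(1.60 A) = 2.272×10^-2 Wb.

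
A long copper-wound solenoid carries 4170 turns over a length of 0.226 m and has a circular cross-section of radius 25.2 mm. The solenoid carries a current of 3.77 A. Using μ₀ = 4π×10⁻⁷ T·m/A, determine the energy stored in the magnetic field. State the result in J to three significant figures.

U ≈ 1.37 J

A = πr² = π(2.520×10^-2 m)² = 1.995×10^-3 m².
L = μ₀N²A/ℓ = (4π×10⁻⁷)(4170)²(1.995×10^-3)/(0.226) = 0.1929 H.
U = ½LI² = ½(0.1929)(3.77)² = 1.371 J.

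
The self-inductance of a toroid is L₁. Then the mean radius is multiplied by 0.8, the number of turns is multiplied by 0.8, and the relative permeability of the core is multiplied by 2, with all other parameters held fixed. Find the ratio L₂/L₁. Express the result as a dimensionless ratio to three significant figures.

L₂/L₁ = 1.60

For a toroid, L ∝ μᵣN²A/R.
L₂/L₁ = (0.8)^-1 × (0.8)^2 × (2) = 1.60.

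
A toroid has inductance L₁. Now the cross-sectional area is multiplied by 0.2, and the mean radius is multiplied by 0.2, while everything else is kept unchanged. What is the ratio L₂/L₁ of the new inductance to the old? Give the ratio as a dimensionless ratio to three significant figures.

L₂/L₁ = 1.00

For a toroid, L ∝ μᵣN²A/R.
L₂/L₁ = (0.2) × (0.2)^-1 = 1.00.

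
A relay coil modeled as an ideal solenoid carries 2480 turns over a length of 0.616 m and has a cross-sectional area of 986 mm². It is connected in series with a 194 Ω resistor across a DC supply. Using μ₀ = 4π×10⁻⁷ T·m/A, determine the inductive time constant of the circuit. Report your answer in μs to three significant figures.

A = 986 mm² = 9.860×10^-4 m².
L = μ₀N²A/ℓ = (4π×10⁻⁷)(2480)²(9.860×10^-4)/(0.616) = 1.237×10^-2 H.
τ = L/R = (1.237×10^-2)/(194) = 6.377×10^-5 s.

τ ≈ 63.8 μs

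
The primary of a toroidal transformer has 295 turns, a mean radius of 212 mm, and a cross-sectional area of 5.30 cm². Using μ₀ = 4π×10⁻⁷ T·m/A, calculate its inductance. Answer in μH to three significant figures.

For a thin toroid, L = μ₀N²A/(2πR).
L = (4π×10⁻⁷)(295)²(5.300×10^-4) / (2π×0.212 m) = 4.351×10^-5 H.

L ≈ 43.5 μH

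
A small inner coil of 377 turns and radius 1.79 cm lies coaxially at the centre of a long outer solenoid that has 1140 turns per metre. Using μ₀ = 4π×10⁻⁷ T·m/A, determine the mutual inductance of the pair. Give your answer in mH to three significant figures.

M ≈ 0.544 mH

The outer solenoid produces a uniform field B₁ = μ₀n₁I₁ across the inner coil,
so the flux linkage is N₂Φ = N₂B₁A₂ = μ₀n₁N₂A₂·I₁, giving M = μ₀n₁N₂A₂.
A₂ = πr² = π(1.790×10^-2 m)² = 1.007×10^-3 m².
M = (4π×10⁻⁷)(1140)(377)(1.007×10^-3) = 5.436×10^-4 H.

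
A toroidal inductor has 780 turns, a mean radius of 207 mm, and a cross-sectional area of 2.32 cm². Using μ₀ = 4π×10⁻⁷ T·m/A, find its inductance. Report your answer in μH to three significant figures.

L ≈ 136 μH

For a thin toroid, L = μ₀N²A/(2πR).
L = (4π×10⁻⁷)(780)²(2.320×10^-4) / (2π×0.207 m) = 1.364×10^-4 H.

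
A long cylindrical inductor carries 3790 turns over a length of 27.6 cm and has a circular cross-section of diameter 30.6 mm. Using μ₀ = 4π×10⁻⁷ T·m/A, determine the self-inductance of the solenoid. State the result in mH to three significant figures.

L ≈ 48.1 mH

A = π(d/2)² = π(1.530×10^-2 m)² = 7.354×10^-4 m².
For a long solenoid, L = μ₀N²A/ℓ.
L = (4π×10⁻⁷)(3790)²(7.354×10^-4)/(0.276 m) = 4.810×10^-2 H.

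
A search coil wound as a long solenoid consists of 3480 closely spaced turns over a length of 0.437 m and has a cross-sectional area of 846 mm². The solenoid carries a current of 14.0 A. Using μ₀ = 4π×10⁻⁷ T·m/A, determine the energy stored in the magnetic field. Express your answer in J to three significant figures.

U ≈ 2.89 J

A = 846 mm² = 8.460×10^-4 m².
L = μ₀N²A/ℓ = (4π×10⁻⁷)(3480)²(8.460×10^-4)/(0.437) = 2.946×10^-2 H.
U = ½LI² = ½(2.946×10^-2)(14.0)² = 2.887 J.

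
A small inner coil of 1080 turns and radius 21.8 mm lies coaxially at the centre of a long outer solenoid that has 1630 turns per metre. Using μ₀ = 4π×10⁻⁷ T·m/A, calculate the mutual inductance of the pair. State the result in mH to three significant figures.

M ≈ 3.30 mH

The outer solenoid produces a uniform field B₁ = μ₀n₁I₁ across the inner coil,
so the flux linkage is N₂Φ = N₂B₁A₂ = μ₀n₁N₂A₂·I₁, giving M = μ₀n₁N₂A₂.
A₂ = πr² = π(2.180×10^-2 m)² = 1.493×10^-3 m².
M = (4π×10⁻⁷)(1630)(1080)(1.493×10^-3) = 3.303×10^-3 H.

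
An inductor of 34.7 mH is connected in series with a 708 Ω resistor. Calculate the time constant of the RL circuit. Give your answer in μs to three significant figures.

τ ≈ 49.0 μs

τ = L/R = (3.470×10^-2 H)/(708 Ω) = 4.901×10^-5 s.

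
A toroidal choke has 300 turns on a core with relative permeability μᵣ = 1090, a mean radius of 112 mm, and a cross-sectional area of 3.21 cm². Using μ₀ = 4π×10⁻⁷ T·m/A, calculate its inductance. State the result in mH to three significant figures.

For a thin toroid, L = μ₀μᵣN²A/(2πR).
L = (4π×10⁻⁷)(1090)(300)²(3.210×10^-4) / (2π×0.112 m) = 5.623×10^-2 H.

L ≈ 56.2 mH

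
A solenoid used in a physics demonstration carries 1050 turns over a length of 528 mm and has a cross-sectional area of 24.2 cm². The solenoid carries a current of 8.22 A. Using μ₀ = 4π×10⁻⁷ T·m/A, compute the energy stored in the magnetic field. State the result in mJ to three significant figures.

A = 24.2 cm² = 2.420×10^-3 m².
L = μ₀N²A/ℓ = (4π×10⁻⁷)(1050)²(2.420×10^-3)/(0.528) = 6.350×10^-3 H.
U = ½LI² = ½(6.350×10^-3)(8.22)² = 0.2145 J.

U ≈ 215 mJ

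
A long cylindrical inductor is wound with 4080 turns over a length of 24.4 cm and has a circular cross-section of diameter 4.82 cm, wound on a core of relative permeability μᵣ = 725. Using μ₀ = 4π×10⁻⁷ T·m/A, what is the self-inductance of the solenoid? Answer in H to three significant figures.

L ≈ 113 H

A = π(d/2)² = π(2.410×10^-2 m)² = 1.8247×10^-3 m².
For a long solenoid, L = μ₀μᵣN²A/ℓ.
L = (4π×10⁻⁷)(725)(4080)²(1.8247×10^-3)/(0.244 m) = 113.4 H.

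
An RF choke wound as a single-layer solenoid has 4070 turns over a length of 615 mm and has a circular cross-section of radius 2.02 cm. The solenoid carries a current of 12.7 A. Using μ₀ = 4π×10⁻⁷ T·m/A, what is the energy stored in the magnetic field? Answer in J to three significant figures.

U ≈ 3.50 J

A = πr² = π(2.020×10^-2 m)² = 1.282×10^-3 m².
L = μ₀N²A/ℓ = (4π×10⁻⁷)(4070)²(1.282×10^-3)/(0.615) = 4.339×10^-2 H.
U = ½LI² = ½(4.339×10^-2)(12.7)² = 3.499 J.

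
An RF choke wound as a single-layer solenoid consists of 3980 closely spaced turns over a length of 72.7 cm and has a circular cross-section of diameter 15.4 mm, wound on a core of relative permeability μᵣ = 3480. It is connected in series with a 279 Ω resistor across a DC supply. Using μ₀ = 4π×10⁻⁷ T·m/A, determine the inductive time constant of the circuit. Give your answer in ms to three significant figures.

A = π(d/2)² = π(7.700×10^-3 m)² = 1.863×10^-4 m².
L = μ₀μᵣN²A/ℓ = (4π×10⁻⁷)(3480)(3980)²(1.863×10^-4)/(0.727) = 17.748 H.
τ = L/R = (17.748)/(279) = 6.361×10^-2 s.

τ ≈ 63.6 ms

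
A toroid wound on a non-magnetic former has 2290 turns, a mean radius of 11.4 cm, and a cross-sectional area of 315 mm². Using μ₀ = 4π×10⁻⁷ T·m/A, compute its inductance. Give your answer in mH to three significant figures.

For a thin toroid, L = μ₀N²A/(2πR).
L = (4π×10⁻⁷)(2290)²(3.150×10^-4) / (2π×0.114 m) = 2.898×10^-3 H.

L ≈ 2.90 mH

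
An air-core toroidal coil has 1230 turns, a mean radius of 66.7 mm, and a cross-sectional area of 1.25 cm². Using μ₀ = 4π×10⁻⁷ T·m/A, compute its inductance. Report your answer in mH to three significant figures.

For a thin toroid, L = μ₀N²A/(2πR).
L = (4π×10⁻⁷)(1230)²(1.250×10^-4) / (2π×6.670×10^-2 m) = 5.671×10^-4 H.

L ≈ 0.567 mH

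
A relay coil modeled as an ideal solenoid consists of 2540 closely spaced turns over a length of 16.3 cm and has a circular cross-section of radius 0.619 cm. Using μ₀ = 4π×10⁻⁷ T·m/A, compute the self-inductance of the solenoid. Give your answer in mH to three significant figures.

A = πr² = π(6.190×10^-3 m)² = 1.204×10^-4 m².
For a long solenoid, L = μ₀N²A/ℓ.
L = (4π×10⁻⁷)(2540)²(1.204×10^-4)/(0.163 m) = 5.987×10^-3 H.

L ≈ 5.99 mH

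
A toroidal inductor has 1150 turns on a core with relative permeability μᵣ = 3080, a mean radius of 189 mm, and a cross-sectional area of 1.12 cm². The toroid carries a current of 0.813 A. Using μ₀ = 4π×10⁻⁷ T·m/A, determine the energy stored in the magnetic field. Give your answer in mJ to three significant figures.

L = μ₀μᵣN²A/(2πR) = (4π×10⁻⁷)(3080)(1150)²(1.120×10^-4)/(2π×0.189) = 0.4828 H.
U = ½LI² = ½(0.4828)(0.813)² = 0.1595 J.

U ≈ 160 mJ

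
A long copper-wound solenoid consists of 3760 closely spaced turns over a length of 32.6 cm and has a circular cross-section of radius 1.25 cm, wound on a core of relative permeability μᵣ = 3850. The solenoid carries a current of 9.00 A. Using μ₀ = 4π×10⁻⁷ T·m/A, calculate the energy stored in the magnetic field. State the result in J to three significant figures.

U ≈ 4170 J

A = πr² = π(1.250×10^-2 m)² = 4.909×10^-4 m².
L = μ₀μᵣN²A/ℓ = (4π×10⁻⁷)(3850)(3760)²(4.909×10^-4)/(0.326) = 103 H.
U = ½LI² = ½(103)(9.00)² = 4.171×10^3 J.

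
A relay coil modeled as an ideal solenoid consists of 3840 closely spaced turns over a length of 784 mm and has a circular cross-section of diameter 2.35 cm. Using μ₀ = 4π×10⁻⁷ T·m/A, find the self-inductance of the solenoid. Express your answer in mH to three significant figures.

A = π(d/2)² = π(1.175×10^-2 m)² = 4.337×10^-4 m².
For a long solenoid, L = μ₀N²A/ℓ.
L = (4π×10⁻⁷)(3840)²(4.337×10^-4)/(0.784 m) = 1.025×10^-2 H.

L ≈ 10.3 mH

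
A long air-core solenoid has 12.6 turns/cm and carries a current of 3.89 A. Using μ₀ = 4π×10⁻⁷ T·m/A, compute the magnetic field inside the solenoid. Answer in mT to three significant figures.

B ≈ 6.16 mT

Inside a long solenoid, B = μ₀nI.
B = (4π×10⁻⁷)(1.260×10^3 m⁻¹)(3.89 A) = 6.159×10^-3 T.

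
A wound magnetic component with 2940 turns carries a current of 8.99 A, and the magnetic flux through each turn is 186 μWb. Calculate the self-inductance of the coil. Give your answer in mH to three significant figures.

L ≈ 60.8 mH

Self-inductance is defined by L = NΦ_B/I (flux linkage over current).
L = (2940)(1.860×10^-4 Wb)/(8.99 A) = 6.083×10^-2 H.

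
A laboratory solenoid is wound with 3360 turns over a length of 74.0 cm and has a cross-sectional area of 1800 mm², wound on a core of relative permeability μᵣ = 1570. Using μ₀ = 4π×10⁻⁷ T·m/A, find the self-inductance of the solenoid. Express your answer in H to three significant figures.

A = 1800 mm² = 1.800×10^-3 m².
For a long solenoid, L = μ₀μᵣN²A/ℓ.
L = (4π×10⁻⁷)(1570)(3360)²(1.800×10^-3)/(0.74 m) = 54.18 H.

L ≈ 54.2 H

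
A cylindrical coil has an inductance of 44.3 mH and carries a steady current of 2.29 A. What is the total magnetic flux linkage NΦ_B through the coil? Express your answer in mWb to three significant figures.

From L = NΦ_B/I, the flux linkage is NΦ_B = LI.
NΦ_B = (4.430×10^-2 H)(2.29 A) = 0.1014 Wb.

NΦ_B ≈ 101 mWb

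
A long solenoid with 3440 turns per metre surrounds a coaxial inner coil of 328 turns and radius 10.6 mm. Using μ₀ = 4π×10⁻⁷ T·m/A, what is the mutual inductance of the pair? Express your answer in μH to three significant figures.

M ≈ 500 μH

The outer solenoid produces a uniform field B₁ = μ₀n₁I₁ across the inner coil,
so the flux linkage is N₂Φ = N₂B₁A₂ = μ₀n₁N₂A₂·I₁, giving M = μ₀n₁N₂A₂.
A₂ = πr² = π(1.060×10^-2 m)² = 3.530×10^-4 m².
M = (4π×10⁻⁷)(3440)(328)(3.530×10^-4) = 5.004996×10^-4 H.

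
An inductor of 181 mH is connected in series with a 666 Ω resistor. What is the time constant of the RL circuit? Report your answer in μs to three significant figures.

τ ≈ 272 μs

τ = L/R = (0.181 H)/(666 Ω) = 2.718×10^-4 s.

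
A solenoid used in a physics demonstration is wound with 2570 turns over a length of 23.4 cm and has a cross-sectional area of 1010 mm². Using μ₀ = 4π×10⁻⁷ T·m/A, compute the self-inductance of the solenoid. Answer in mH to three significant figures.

L ≈ 35.8 mH

A = 1010 mm² = 1.010×10^-3 m².
For a long solenoid, L = μ₀N²A/ℓ.
L = (4π×10⁻⁷)(2570)²(1.010×10^-3)/(0.234 m) = 3.582×10^-2 H.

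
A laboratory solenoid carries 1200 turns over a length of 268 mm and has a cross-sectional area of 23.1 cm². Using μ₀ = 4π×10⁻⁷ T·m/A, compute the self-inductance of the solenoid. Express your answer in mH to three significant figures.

A = 23.1 cm² = 2.310×10^-3 m².
For a long solenoid, L = μ₀N²A/ℓ.
L = (4π×10⁻⁷)(1200)²(2.310×10^-3)/(0.268 m) = 1.560×10^-2 H.

L ≈ 15.6 mH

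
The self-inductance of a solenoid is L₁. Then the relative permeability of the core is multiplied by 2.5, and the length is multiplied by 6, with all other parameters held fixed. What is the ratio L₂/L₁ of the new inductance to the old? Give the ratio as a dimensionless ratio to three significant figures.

For a solenoid, L ∝ μᵣN²A/ℓ.
L₂/L₁ = (2.5) × (6)^-1 = 0.417.

L₂/L₁ = 0.417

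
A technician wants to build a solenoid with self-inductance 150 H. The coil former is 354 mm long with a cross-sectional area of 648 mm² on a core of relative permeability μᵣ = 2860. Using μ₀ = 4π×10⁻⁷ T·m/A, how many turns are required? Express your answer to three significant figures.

A = 648 mm² = 6.480×10^-4 m².
From L = μ₀μᵣN²A/ℓ, N = √(Lℓ / (μ₀μᵣA)).
N = √[(150)(0.354) / ((4π×10⁻⁷)(2860)×6.480×10^-4)] = √(2.280×10^7) ≈ 4774.98.

N ≈ 4770 turns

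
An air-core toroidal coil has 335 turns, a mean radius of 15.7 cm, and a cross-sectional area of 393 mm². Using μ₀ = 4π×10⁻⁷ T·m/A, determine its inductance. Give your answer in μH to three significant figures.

For a thin toroid, L = μ₀N²A/(2πR).
L = (4π×10⁻⁷)(335)²(3.930×10^-4) / (2π×0.157 m) = 5.618×10^-5 H.

L ≈ 56.2 μH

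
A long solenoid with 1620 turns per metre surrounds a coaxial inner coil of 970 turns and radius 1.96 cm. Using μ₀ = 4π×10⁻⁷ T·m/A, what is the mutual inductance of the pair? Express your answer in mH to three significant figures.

M ≈ 2.38 mH

The outer solenoid produces a uniform field B₁ = μ₀n₁I₁ across the inner coil,
so the flux linkage is N₂Φ = N₂B₁A₂ = μ₀n₁N₂A₂·I₁, giving M = μ₀n₁N₂A₂.
A₂ = πr² = π(1.960×10^-2 m)² = 1.207×10^-3 m².
M = (4π×10⁻⁷)(1620)(970)(1.207×10^-3) = 2.383×10^-3 H.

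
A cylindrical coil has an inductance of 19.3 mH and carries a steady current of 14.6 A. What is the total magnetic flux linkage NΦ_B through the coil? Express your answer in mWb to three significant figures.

From L = NΦ_B/I, the flux linkage is NΦ_B = LI.
NΦ_B = (1.930×10^-2 H)(14.6 A) = 0.2818 Wb.

NΦ_B ≈ 282 mWb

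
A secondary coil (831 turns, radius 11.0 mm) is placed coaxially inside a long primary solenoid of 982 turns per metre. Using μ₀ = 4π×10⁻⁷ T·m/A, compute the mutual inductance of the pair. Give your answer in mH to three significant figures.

The outer solenoid produces a uniform field B₁ = μ₀n₁I₁ across the inner coil,
so the flux linkage is N₂Φ = N₂B₁A₂ = μ₀n₁N₂A₂·I₁, giving M = μ₀n₁N₂A₂.
A₂ = πr² = π(1.100×10^-2 m)² = 3.801×10^-4 m².
M = (4π×10⁻⁷)(982)(831)(3.801×10^-4) = 3.898×10^-4 H.

M ≈ 0.390 mH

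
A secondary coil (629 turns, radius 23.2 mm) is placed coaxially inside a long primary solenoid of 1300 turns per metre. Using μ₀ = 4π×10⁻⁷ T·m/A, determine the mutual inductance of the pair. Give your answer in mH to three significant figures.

The outer solenoid produces a uniform field B₁ = μ₀n₁I₁ across the inner coil,
so the flux linkage is N₂Φ = N₂B₁A₂ = μ₀n₁N₂A₂·I₁, giving M = μ₀n₁N₂A₂.
A₂ = πr² = π(2.320×10^-2 m)² = 1.691×10^-3 m².
M = (4π×10⁻⁷)(1300)(629)(1.691×10^-3) = 1.738×10^-3 H.

M ≈ 1.74 mH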